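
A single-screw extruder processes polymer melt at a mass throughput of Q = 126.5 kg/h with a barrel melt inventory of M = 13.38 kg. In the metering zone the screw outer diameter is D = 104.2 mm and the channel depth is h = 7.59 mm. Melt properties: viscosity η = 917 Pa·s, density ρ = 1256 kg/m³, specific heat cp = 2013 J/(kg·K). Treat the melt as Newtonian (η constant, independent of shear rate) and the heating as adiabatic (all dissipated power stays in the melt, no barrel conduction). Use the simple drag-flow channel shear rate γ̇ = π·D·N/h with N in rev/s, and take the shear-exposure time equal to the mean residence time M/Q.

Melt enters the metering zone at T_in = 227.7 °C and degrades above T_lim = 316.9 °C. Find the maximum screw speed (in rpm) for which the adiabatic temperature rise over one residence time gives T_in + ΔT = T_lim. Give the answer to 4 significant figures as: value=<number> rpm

Throughput in SI: Q_s = 126.5 kg/h ÷ 3600 s/h = 0.0351389 kg/s
Mean residence time: t_res = M/Q_s = 13.38 kg / 0.0351389 kg/s = 380.775 s
Convert to metres: D = 0.1042 m, h = 0.00759 m
ΔT_a = T_lim − T_in = 316.9 °C − 227.7 °C = 89.2 K
γ̇_max² = ΔT_a·ρ·cp/(η·t_res) = 89.2·1256·2013/(917·380.775) = 645.893 s⁻²
Take the square root: γ̇_max = √(645.893) = 25.4144 s⁻¹
Solve γ̇ = πDN/h for N: N_max = γ̇_max·h/(π·D) = 25.4144 × 0.00759 / (π × 0.1042) = 0.589257 rev/s = 35.3554 rpm

value=35.36 rpm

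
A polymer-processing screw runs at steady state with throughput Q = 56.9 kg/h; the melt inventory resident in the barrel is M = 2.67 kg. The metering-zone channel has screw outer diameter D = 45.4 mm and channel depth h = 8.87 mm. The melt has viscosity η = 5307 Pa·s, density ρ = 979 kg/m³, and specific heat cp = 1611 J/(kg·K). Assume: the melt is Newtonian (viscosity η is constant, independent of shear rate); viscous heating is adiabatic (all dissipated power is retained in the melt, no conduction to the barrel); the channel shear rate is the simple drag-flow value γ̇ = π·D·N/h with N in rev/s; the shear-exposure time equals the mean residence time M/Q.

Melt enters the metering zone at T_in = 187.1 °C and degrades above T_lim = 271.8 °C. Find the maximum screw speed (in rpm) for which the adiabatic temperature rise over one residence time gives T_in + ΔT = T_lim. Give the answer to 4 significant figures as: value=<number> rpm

value=45.55 rpm

Convert throughput: Q = 56.9 kg/h = 56.9/3600 = 0.0158056 kg/s
Mean residence time: t_res = M/Q_s = 2.67 kg / 0.0158056 kg/s = 168.928 s
Geometry in SI: D = 45.4 mm → 0.0454 m, h = 8.87 mm → 0.00887 m
Allowable rise: ΔT_a = T_lim − T_in = 271.8 − 187.1 = 84.7 K
γ̇_max² = ΔT_a·ρ·cp/(η·t_res) = 84.7·979·1611/(5307·168.928) = 149.009 s⁻²
Take the square root: γ̇_max = √(149.009) = 12.2069 s⁻¹
N_max = γ̇_max·h / (π·D) = 12.2069 · 0.00887 / (π · 0.0454) = 0.759143 rev/s = 45.5486 rpm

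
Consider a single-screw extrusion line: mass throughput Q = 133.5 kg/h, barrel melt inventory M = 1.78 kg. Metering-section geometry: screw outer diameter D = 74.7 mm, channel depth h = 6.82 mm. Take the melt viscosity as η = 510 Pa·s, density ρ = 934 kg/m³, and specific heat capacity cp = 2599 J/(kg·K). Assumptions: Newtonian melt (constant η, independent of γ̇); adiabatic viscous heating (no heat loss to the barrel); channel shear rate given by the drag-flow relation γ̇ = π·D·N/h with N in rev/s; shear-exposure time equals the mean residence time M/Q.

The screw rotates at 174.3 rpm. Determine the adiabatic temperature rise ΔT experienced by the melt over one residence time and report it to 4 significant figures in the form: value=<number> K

value=100.8 K

Q_s = Q / 3600 = 133.5 / 3600 = 0.0370833 kg/s
t_res = M / Q_s = 1.78 ÷ 0.0370833 = 48 s
Convert to SI: D = 0.0747 m, h = 0.00682 m, N = 174.3/60 = 2.905 rev/s
γ̇ = π D N / h = (π)(0.0747)(2.905) / 0.00682 = 99.9614 s⁻¹
ΔT = η·γ̇²·t_res / (ρ·cp) = 510 · (99.9614)² · 48 / (934 · 2599) = 100.768 K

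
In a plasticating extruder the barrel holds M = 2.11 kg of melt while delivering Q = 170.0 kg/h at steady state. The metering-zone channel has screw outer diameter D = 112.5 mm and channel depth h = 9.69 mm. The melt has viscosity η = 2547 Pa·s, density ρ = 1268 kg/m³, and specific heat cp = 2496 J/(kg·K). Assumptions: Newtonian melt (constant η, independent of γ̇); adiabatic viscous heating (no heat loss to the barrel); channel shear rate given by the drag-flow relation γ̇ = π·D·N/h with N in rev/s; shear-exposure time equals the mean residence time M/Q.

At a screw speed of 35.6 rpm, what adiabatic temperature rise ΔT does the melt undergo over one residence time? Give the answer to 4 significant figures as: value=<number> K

value=16.84 K

Convert throughput: Q = 170.0 kg/h = 170.0/3600 = 0.0472222 kg/s
Mean residence time: t_res = M/Q_s = 2.11 kg / 0.0472222 kg/s = 44.6824 s
Geometry in metres: D = 112.5 mm → 0.1125 m, h = 9.69 mm → 0.00969 m; screw speed N = 35.6 rpm = 0.593333 rev/s
Shear rate: γ̇ = πDN/h = π·0.1125·0.593333/0.00969 = 21.641 s⁻¹
ΔT = η·γ̇²·t_res / (ρ·cp) = 2547 · (21.641)² · 44.6824 / (1268 · 2496) = 16.8405 K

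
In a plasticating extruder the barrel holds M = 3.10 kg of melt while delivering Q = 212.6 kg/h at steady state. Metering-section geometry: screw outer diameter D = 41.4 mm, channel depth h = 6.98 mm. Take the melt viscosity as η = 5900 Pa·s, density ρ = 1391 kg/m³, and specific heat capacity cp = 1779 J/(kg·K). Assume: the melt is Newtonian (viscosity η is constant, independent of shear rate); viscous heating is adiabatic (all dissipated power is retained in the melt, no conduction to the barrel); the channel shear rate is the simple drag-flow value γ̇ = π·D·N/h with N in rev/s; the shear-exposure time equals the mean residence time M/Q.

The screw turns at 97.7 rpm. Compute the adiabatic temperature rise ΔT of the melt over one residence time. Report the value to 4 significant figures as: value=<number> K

value=115.2 K

Throughput in SI: Q_s = 212.6 kg/h ÷ 3600 s/h = 0.0590556 kg/s
t_res = M / Q_s = 3.10 / 0.0590556 = 52.4929 s
D = 41.4 mm = 0.0414 m;  h = 6.98 mm = 0.00698 m;  N = 97.7 rpm / 60 = 1.62833 rev/s
γ̇ = π D N / h = (π)(0.0414)(1.62833) / 0.00698 = 30.3416 s⁻¹
Adiabatic rise: ΔT = η γ̇² t_res / (ρ cp) = 5900·(30.3416)²·52.4929 / (1391·1779) = 115.22 K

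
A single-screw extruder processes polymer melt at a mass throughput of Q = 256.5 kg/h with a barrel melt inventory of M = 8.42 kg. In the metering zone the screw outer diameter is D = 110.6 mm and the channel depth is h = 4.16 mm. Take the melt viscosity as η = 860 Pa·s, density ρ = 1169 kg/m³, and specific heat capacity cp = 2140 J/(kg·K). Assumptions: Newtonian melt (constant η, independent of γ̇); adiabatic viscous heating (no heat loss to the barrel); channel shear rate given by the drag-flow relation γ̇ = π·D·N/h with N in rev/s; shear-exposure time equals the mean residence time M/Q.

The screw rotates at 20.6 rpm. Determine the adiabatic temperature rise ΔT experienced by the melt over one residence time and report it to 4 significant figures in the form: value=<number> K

value=33.41 K

Convert throughput: Q = 256.5 kg/h = 256.5/3600 = 0.07125 kg/s
t_res = M / Q_s = 8.42 / 0.07125 = 118.175 s
Geometry in metres: D = 110.6 mm → 0.1106 m, h = 4.16 mm → 0.00416 m; screw speed N = 20.6 rpm = 0.343333 rev/s
γ̇ = π D N / h = (π)(0.1106)(0.343333) / 0.00416 = 28.6766 s⁻¹
Adiabatic rise: ΔT = η γ̇² t_res / (ρ cp) = 860·(28.6766)²·118.175 / (1169·2140) = 33.4082 K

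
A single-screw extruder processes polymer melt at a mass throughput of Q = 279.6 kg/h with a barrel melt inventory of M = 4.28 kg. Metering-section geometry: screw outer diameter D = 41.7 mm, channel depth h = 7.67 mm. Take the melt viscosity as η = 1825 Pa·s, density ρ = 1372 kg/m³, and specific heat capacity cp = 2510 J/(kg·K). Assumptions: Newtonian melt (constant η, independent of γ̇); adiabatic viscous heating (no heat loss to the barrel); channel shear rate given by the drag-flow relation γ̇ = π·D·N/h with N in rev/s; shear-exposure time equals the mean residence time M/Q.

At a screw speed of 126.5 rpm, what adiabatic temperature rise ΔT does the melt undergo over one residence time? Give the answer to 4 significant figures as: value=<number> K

value=37.87 K

Convert throughput: Q = 279.6 kg/h = 279.6/3600 = 0.0776667 kg/s
t_res = M / Q_s = 4.28 / 0.0776667 = 55.1073 s
Convert to SI: D = 0.0417 m, h = 0.00767 m, N = 126.5/60 = 2.10833 rev/s
Shear rate: γ̇ = πDN/h = π·0.0417·2.10833/0.00767 = 36.0106 s⁻¹
Adiabatic rise: ΔT = η γ̇² t_res / (ρ cp) = 1825·(36.0106)²·55.1073 / (1372·2510) = 37.8707 K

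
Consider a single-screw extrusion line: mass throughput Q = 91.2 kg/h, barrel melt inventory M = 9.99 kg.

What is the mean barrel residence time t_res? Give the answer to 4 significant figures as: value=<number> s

Convert throughput: Q = 91.2 kg/h = 91.2/3600 = 0.0253333 kg/s
Mean residence time: t_res = M/Q_s = 9.99 kg / 0.0253333 kg/s = 394.342 s

value=394.3 s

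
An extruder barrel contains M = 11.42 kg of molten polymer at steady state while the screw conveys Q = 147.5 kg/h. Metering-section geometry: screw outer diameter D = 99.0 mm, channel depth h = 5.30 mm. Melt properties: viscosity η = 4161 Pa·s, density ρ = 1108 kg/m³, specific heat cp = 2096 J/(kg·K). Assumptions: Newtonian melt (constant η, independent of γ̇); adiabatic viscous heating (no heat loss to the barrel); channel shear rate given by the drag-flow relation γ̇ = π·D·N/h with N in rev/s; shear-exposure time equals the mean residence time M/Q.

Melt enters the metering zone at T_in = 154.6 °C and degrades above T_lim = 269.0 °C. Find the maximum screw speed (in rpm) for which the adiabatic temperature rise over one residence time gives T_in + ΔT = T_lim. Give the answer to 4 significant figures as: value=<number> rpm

Convert throughput: Q = 147.5 kg/h = 147.5/3600 = 0.0409722 kg/s
t_res = M / Q_s = 11.42 ÷ 0.0409722 = 278.725 s
Convert to metres: D = 0.099 m, h = 0.0053 m
Allowable rise: ΔT_a = T_lim − T_in = 269.0 − 154.6 = 114.4 K
Invert ΔT = ηγ̇²t_res/(ρcp) for γ̇: γ̇_max² = ΔT_a ρ cp / (η t_res) = 114.4·1108·2096 / (4161·278.725) = 229.078 s⁻²
Take the square root: γ̇_max = √(229.078) = 15.1353 s⁻¹
N_max = γ̇_max·h / (π·D) = 15.1353 · 0.0053 / (π · 0.099) = 0.257918 rev/s = 15.4751 rpm

value=15.48 rpm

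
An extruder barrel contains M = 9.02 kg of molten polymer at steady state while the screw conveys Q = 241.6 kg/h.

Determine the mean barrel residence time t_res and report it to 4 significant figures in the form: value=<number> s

value=134.4 s

Convert throughput: Q = 241.6 kg/h = 241.6/3600 = 0.0671111 kg/s
Mean residence time: t_res = M/Q_s = 9.02 kg / 0.0671111 kg/s = 134.404 s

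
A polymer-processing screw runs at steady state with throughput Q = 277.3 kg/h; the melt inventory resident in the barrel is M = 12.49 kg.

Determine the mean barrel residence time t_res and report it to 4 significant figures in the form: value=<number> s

value=162.1 s

Throughput in SI: Q_s = 277.3 kg/h ÷ 3600 s/h = 0.0770278 kg/s
t_res = M / Q_s = 12.49 / 0.0770278 = 162.149 s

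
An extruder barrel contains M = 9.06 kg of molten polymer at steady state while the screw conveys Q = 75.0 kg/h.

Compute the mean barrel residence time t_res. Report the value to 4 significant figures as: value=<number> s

value=434.9 s

Throughput in SI: Q_s = 75.0 kg/h ÷ 3600 s/h = 0.0208333 kg/s
t_res = M / Q_s = 9.06 ÷ 0.0208333 = 434.88 s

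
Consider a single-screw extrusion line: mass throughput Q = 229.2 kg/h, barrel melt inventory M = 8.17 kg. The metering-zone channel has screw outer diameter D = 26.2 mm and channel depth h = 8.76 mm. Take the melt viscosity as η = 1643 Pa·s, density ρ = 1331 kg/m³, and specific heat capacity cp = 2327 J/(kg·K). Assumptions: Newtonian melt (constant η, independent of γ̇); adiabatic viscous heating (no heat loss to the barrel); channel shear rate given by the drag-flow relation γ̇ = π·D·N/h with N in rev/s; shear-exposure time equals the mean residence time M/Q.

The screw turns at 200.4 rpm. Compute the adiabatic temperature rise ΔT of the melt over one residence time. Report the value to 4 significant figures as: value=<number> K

value=67.04 K

Throughput in SI: Q_s = 229.2 kg/h ÷ 3600 s/h = 0.0636667 kg/s
t_res = M / Q_s = 8.17 ÷ 0.0636667 = 128.325 s
Convert to SI: D = 0.0262 m, h = 0.00876 m, N = 200.4/60 = 3.34 rev/s
γ̇ = π D N / h = (π)(0.0262)(3.34) / 0.00876 = 31.3829 s⁻¹
ΔT = η·γ̇²·t_res / (ρ·cp) = 1643 · (31.3829)² · 128.325 / (1331 · 2327) = 67.044 K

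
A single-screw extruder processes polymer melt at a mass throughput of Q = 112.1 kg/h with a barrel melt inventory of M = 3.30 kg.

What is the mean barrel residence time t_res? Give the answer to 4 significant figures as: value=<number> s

Convert throughput: Q = 112.1 kg/h = 112.1/3600 = 0.0311389 kg/s
t_res = M / Q_s = 3.30 / 0.0311389 = 105.977 s

value=106.0 s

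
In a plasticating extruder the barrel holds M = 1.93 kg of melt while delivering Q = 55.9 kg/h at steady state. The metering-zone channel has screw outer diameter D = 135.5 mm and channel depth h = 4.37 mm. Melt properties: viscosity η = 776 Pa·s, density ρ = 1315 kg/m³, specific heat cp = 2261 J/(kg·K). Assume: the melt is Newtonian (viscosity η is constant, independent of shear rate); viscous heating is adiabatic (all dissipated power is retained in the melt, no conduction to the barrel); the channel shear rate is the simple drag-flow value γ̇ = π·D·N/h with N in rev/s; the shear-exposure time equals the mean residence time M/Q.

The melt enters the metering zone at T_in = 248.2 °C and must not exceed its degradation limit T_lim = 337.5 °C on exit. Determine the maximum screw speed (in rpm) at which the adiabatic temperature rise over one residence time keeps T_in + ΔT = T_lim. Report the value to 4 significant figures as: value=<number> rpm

value=32.32 rpm

Throughput in SI: Q_s = 55.9 kg/h ÷ 3600 s/h = 0.0155278 kg/s
t_res = M / Q_s = 1.93 / 0.0155278 = 124.293 s
D = 135.5 mm = 0.1355 m;  h = 4.37 mm = 0.00437 m
Allowable rise: ΔT_a = T_lim − T_in = 337.5 − 248.2 = 89.3 K
γ̇_max² = ΔT_a·ρ·cp / (η·t_res) = [89.3 × 1315 × 2261] / [776 × 124.293] = 2752.76 s⁻²
Take the square root: γ̇_max = √(2752.76) = 52.4667 s⁻¹
Solve γ̇ = πDN/h for N: N_max = γ̇_max·h/(π·D) = 52.4667 × 0.00437 / (π × 0.1355) = 0.538612 rev/s = 32.3167 rpm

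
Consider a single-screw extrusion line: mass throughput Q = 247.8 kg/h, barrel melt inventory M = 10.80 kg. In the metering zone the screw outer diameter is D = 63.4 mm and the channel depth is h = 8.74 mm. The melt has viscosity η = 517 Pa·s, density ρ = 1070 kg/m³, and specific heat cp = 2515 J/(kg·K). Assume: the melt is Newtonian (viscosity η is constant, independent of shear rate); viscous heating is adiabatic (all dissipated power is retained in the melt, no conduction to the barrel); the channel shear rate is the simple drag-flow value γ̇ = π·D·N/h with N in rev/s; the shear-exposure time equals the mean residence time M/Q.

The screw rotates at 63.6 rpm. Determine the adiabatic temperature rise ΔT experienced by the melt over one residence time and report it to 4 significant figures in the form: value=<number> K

value=17.59 K

Convert throughput: Q = 247.8 kg/h = 247.8/3600 = 0.0688333 kg/s
Mean residence time: t_res = M/Q_s = 10.80 kg / 0.0688333 kg/s = 156.901 s
Convert to SI: D = 0.0634 m, h = 0.00874 m, N = 63.6/60 = 1.06 rev/s
γ̇ = π D N / h = (π)(0.0634)(1.06) / 0.00874 = 24.1565 s⁻¹
ΔT = η·γ̇²·t_res / (ρ·cp) = 517 · (24.1565)² · 156.901 / (1070 · 2515) = 17.5898 K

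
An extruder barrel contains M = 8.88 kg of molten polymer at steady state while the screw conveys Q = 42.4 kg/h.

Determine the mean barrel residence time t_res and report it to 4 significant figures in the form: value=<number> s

Q_s = Q / 3600 = 42.4 / 3600 = 0.0117778 kg/s
Mean residence time: t_res = M/Q_s = 8.88 kg / 0.0117778 kg/s = 753.962 s

value=754.0 s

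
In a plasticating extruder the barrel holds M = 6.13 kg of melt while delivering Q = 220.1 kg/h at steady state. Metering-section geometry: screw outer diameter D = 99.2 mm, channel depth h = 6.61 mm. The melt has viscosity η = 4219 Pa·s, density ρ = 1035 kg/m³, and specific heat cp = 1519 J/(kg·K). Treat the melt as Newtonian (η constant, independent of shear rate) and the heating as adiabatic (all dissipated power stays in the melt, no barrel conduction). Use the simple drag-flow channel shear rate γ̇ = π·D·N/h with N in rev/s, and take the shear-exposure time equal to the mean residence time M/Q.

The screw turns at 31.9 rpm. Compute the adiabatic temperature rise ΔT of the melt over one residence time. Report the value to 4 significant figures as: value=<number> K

value=169.1 K

Q_s = Q / 3600 = 220.1 / 3600 = 0.0611389 kg/s
Mean residence time: t_res = M/Q_s = 6.13 kg / 0.0611389 kg/s = 100.264 s
Convert to SI: D = 0.0992 m, h = 0.00661 m, N = 31.9/60 = 0.531667 rev/s
Shear rate: γ̇ = πDN/h = π·0.0992·0.531667/0.00661 = 25.0668 s⁻¹
ΔT = η·γ̇²·t_res / (ρ·cp) = 4219 · (25.0668)² · 100.264 / (1035 · 1519) = 169.065 K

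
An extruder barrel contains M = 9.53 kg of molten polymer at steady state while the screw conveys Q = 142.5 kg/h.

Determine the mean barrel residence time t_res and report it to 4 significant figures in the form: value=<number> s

value=240.8 s

Throughput in SI: Q_s = 142.5 kg/h ÷ 3600 s/h = 0.0395833 kg/s
t_res = M / Q_s = 9.53 / 0.0395833 = 240.758 s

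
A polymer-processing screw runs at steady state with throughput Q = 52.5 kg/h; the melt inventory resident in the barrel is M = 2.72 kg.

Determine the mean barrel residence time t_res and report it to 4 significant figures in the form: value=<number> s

Convert throughput: Q = 52.5 kg/h = 52.5/3600 = 0.0145833 kg/s
t_res = M / Q_s = 2.72 ÷ 0.0145833 = 186.514 s

value=186.5 s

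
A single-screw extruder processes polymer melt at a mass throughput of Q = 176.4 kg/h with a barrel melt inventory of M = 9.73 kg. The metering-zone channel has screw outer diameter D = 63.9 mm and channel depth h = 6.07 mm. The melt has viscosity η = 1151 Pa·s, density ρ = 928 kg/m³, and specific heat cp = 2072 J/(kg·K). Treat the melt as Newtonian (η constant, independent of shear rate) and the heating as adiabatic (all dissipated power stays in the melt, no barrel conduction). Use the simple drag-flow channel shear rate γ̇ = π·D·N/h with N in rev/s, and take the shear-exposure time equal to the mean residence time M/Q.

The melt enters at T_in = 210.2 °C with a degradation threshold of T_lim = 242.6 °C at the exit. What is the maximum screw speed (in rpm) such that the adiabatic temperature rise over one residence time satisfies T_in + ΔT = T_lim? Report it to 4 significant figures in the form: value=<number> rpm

Convert throughput: Q = 176.4 kg/h = 176.4/3600 = 0.049 kg/s
t_res = M / Q_s = 9.73 ÷ 0.049 = 198.571 s
D = 63.9 mm = 0.0639 m;  h = 6.07 mm = 0.00607 m
ΔT_a = T_lim − T_in = 242.6 °C − 210.2 °C = 32.4 K
γ̇_max² = ΔT_a·ρ·cp / (η·t_res) = [32.4 × 928 × 2072] / [1151 × 198.571] = 272.578 s⁻²
γ̇_max = √272.578 = 16.5099 s⁻¹
N_max = γ̇_max·h / (π·D) = 16.5099 · 0.00607 / (π · 0.0639) = 0.49921 rev/s = 29.9526 rpm

value=29.95 rpm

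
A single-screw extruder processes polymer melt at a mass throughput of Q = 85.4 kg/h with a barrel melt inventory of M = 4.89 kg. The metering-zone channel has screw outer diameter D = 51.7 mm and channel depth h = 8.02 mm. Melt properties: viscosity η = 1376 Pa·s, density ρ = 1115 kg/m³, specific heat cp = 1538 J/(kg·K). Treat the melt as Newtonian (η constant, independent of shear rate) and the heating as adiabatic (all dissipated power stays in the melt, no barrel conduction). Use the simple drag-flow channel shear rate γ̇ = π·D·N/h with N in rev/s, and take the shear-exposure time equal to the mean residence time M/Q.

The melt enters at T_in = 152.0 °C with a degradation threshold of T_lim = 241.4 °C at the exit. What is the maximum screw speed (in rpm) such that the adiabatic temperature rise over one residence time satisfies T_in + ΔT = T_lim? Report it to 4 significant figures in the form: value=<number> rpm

value=68.88 rpm

Throughput in SI: Q_s = 85.4 kg/h ÷ 3600 s/h = 0.0237222 kg/s
t_res = M / Q_s = 4.89 ÷ 0.0237222 = 206.136 s
D = 51.7 mm = 0.0517 m;  h = 8.02 mm = 0.00802 m
ΔT_a = T_lim − T_in = 241.4 − 152.0 = 89.4 K
γ̇_max² = ΔT_a·ρ·cp/(η·t_res) = 89.4·1115·1538/(1376·206.136) = 540.501 s⁻²
γ̇_max = sqrt(540.501) = 23.2487 s⁻¹
Solve γ̇ = πDN/h for N: N_max = γ̇_max·h/(π·D) = 23.2487 × 0.00802 / (π × 0.0517) = 1.14797 rev/s = 68.8785 rpm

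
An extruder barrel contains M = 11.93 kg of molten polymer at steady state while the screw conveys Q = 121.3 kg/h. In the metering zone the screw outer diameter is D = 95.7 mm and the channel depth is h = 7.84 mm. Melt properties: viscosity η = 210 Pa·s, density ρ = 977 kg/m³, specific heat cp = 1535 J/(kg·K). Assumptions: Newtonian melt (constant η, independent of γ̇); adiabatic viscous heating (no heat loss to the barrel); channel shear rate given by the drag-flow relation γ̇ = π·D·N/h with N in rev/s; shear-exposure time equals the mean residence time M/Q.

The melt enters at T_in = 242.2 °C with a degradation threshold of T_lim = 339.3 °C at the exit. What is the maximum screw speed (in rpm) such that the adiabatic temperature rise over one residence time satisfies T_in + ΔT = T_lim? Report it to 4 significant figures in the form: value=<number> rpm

value=69.24 rpm

Convert throughput: Q = 121.3 kg/h = 121.3/3600 = 0.0336944 kg/s
t_res = M / Q_s = 11.93 ÷ 0.0336944 = 354.064 s
D = 95.7 mm = 0.0957 m;  h = 7.84 mm = 0.00784 m
Allowable rise: ΔT_a = T_lim − T_in = 339.3 − 242.2 = 97.1 K
γ̇_max² = ΔT_a·ρ·cp/(η·t_res) = 97.1·977·1535/(210·354.064) = 1958.49 s⁻²
Take the square root: γ̇_max = √(1958.49) = 44.2548 s⁻¹
Solve γ̇ = πDN/h for N: N_max = γ̇_max·h/(π·D) = 44.2548 × 0.00784 / (π × 0.0957) = 1.15402 rev/s = 69.2414 rpm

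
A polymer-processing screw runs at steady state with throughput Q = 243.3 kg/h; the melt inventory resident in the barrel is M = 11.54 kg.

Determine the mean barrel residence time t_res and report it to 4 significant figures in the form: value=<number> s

value=170.8 s

Q_s = Q / 3600 = 243.3 / 3600 = 0.0675833 kg/s
t_res = M / Q_s = 11.54 / 0.0675833 = 170.752 s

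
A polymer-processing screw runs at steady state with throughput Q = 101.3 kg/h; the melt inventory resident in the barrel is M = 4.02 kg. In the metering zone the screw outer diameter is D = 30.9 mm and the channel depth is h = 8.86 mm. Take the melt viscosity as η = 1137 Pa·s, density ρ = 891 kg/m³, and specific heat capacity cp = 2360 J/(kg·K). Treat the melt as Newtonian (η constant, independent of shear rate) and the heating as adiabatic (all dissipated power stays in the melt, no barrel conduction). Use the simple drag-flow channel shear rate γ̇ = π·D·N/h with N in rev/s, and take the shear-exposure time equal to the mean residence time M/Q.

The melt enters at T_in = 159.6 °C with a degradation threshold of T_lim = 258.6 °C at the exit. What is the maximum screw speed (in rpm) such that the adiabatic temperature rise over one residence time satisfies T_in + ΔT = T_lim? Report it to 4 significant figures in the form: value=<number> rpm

Throughput in SI: Q_s = 101.3 kg/h ÷ 3600 s/h = 0.0281389 kg/s
t_res = M / Q_s = 4.02 / 0.0281389 = 142.863 s
Geometry in SI: D = 30.9 mm → 0.0309 m, h = 8.86 mm → 0.00886 m
ΔT_a = T_lim − T_in = 258.6 − 159.6 = 99 K
Invert ΔT = ηγ̇²t_res/(ρcp) for γ̇: γ̇_max² = ΔT_a ρ cp / (η t_res) = 99·891·2360 / (1137·142.863) = 1281.58 s⁻²
Take the square root: γ̇_max = √(1281.58) = 35.7991 s⁻¹
N_max = γ̇_max·h / (π·D) = 35.7991 · 0.00886 / (π · 0.0309) = 3.26737 rev/s = 196.042 rpm

value=196.0 rpm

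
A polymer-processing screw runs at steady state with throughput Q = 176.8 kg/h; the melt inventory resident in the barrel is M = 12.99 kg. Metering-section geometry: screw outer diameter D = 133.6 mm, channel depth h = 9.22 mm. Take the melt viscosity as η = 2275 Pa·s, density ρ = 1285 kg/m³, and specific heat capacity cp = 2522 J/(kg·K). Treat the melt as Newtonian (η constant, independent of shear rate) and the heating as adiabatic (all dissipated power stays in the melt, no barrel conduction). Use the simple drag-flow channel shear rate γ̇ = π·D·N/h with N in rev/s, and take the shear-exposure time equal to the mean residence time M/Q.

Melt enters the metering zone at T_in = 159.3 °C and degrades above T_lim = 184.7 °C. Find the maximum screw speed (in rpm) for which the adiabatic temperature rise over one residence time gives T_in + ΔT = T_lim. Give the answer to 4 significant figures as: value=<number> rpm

value=15.42 rpm

Q_s = Q / 3600 = 176.8 / 3600 = 0.0491111 kg/s
t_res = M / Q_s = 12.99 / 0.0491111 = 264.502 s
Geometry in SI: D = 133.6 mm → 0.1336 m, h = 9.22 mm → 0.00922 m
ΔT_a = T_lim − T_in = 184.7 °C − 159.3 °C = 25.4 K
γ̇_max² = ΔT_a·ρ·cp/(η·t_res) = 25.4·1285·2522/(2275·264.502) = 136.795 s⁻²
γ̇_max = sqrt(136.795) = 11.696 s⁻¹
Solve γ̇ = πDN/h for N: N_max = γ̇_max·h/(π·D) = 11.696 × 0.00922 / (π × 0.1336) = 0.256927 rev/s = 15.4156 rpm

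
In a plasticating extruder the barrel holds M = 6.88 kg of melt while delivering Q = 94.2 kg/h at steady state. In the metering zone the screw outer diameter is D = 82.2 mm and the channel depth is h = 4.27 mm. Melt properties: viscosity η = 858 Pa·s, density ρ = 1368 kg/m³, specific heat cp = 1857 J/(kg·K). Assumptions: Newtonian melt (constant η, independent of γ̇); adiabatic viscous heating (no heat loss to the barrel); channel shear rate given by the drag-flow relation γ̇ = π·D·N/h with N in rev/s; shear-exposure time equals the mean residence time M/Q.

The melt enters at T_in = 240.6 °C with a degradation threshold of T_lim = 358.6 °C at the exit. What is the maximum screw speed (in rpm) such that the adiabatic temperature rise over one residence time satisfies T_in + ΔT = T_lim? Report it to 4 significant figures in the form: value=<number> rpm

Throughput in SI: Q_s = 94.2 kg/h ÷ 3600 s/h = 0.0261667 kg/s
t_res = M / Q_s = 6.88 ÷ 0.0261667 = 262.93 s
Geometry in SI: D = 82.2 mm → 0.0822 m, h = 4.27 mm → 0.00427 m
Allowable rise: ΔT_a = T_lim − T_in = 358.6 − 240.6 = 118 K
Invert ΔT = ηγ̇²t_res/(ρcp) for γ̇: γ̇_max² = ΔT_a ρ cp / (η t_res) = 118·1368·1857 / (858·262.93) = 1328.78 s⁻²
Take the square root: γ̇_max = √(1328.78) = 36.4524 s⁻¹
N_max = γ̇_max·h / (π·D) = 36.4524 · 0.00427 / (π · 0.0822) = 0.602743 rev/s = 36.1646 rpm

value=36.16 rpm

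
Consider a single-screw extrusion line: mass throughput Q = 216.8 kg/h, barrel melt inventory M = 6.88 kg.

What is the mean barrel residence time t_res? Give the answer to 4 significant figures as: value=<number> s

value=114.2 s

Q_s = Q / 3600 = 216.8 / 3600 = 0.0602222 kg/s
Mean residence time: t_res = M/Q_s = 6.88 kg / 0.0602222 kg/s = 114.244 s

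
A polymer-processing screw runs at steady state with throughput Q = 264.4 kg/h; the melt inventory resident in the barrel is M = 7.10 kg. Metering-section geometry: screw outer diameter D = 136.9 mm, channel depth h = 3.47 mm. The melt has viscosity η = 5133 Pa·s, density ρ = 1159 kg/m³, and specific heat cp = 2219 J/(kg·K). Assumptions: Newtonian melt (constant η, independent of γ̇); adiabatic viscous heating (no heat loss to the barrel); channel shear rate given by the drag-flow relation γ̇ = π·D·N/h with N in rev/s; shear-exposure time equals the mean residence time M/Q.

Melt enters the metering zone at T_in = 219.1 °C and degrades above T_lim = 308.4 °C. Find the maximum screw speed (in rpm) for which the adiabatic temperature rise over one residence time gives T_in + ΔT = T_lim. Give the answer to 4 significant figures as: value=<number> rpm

value=10.41 rpm

Throughput in SI: Q_s = 264.4 kg/h ÷ 3600 s/h = 0.0734444 kg/s
t_res = M / Q_s = 7.10 / 0.0734444 = 96.6717 s
Convert to metres: D = 0.1369 m, h = 0.00347 m
ΔT_a = T_lim − T_in = 308.4 − 219.1 = 89.3 K
Invert ΔT = ηγ̇²t_res/(ρcp) for γ̇: γ̇_max² = ΔT_a ρ cp / (η t_res) = 89.3·1159·2219 / (5133·96.6717) = 462.83 s⁻²
γ̇_max = √462.83 = 21.5135 s⁻¹
N_max = γ̇_max h / (πD) = 21.5135·0.00347/(π·0.1369) = 0.173575 rev/s → ×60 = 10.4145 rpm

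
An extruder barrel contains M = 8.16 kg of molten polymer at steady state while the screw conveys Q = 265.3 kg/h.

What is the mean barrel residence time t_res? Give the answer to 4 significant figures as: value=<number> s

value=110.7 s

Throughput in SI: Q_s = 265.3 kg/h ÷ 3600 s/h = 0.0736944 kg/s
Mean residence time: t_res = M/Q_s = 8.16 kg / 0.0736944 kg/s = 110.727 s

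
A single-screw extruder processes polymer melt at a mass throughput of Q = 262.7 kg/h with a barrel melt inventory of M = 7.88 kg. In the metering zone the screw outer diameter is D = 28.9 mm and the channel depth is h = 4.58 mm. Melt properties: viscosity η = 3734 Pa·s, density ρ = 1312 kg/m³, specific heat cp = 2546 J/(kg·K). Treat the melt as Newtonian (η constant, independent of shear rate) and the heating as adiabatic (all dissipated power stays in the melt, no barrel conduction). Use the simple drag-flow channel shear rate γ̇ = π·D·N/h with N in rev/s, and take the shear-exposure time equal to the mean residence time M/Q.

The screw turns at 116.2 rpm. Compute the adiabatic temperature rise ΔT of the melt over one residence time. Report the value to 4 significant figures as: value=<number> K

Convert throughput: Q = 262.7 kg/h = 262.7/3600 = 0.0729722 kg/s
t_res = M / Q_s = 7.88 ÷ 0.0729722 = 107.986 s
Convert to SI: D = 0.0289 m, h = 0.00458 m, N = 116.2/60 = 1.93667 rev/s
γ̇ = π D N / h = (π)(0.0289)(1.93667) / 0.00458 = 38.3917 s⁻¹
ΔT = η·γ̇²·t_res/(ρ·cp) = [3734 × 38.3917² × 107.986] / [1312 × 2546] = 177.92 K

value=177.9 K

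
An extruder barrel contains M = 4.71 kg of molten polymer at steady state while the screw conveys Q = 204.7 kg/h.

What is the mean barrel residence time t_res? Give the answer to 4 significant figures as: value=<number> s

Q_s = Q / 3600 = 204.7 / 3600 = 0.0568611 kg/s
t_res = M / Q_s = 4.71 / 0.0568611 = 82.8334 s

value=82.83 s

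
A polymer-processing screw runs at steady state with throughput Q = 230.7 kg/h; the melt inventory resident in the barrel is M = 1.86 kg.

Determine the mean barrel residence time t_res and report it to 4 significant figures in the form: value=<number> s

value=29.02 s

Throughput in SI: Q_s = 230.7 kg/h ÷ 3600 s/h = 0.0640833 kg/s
t_res = M / Q_s = 1.86 / 0.0640833 = 29.0247 s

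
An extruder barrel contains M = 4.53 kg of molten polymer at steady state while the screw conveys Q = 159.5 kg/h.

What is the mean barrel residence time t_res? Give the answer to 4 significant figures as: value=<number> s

Convert throughput: Q = 159.5 kg/h = 159.5/3600 = 0.0443056 kg/s
t_res = M / Q_s = 4.53 ÷ 0.0443056 = 102.245 s

value=102.2 s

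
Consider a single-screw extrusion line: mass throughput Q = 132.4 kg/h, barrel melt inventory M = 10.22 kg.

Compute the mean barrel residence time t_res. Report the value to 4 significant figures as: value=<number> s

Throughput in SI: Q_s = 132.4 kg/h ÷ 3600 s/h = 0.0367778 kg/s
t_res = M / Q_s = 10.22 ÷ 0.0367778 = 277.885 s

value=277.9 s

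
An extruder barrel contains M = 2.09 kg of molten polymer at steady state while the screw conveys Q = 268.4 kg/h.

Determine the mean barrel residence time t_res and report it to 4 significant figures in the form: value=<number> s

Convert throughput: Q = 268.4 kg/h = 268.4/3600 = 0.0745556 kg/s
t_res = M / Q_s = 2.09 ÷ 0.0745556 = 28.0328 s

value=28.03 s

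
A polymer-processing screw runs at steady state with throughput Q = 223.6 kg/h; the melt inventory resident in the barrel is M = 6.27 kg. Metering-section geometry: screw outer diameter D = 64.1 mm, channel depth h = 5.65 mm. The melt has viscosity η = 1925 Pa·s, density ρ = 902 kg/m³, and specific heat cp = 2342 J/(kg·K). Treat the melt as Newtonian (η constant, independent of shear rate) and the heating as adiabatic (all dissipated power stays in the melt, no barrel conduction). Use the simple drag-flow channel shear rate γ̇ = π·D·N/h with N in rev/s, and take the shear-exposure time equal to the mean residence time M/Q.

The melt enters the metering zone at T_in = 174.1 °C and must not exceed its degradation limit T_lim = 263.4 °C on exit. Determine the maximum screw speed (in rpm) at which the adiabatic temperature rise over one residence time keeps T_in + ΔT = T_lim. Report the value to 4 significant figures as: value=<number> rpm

value=52.45 rpm

Convert throughput: Q = 223.6 kg/h = 223.6/3600 = 0.0621111 kg/s
t_res = M / Q_s = 6.27 / 0.0621111 = 100.948 s
D = 64.1 mm = 0.0641 m;  h = 5.65 mm = 0.00565 m
ΔT_a = T_lim − T_in = 263.4 °C − 174.1 °C = 89.3 K
γ̇_max² = ΔT_a·ρ·cp / (η·t_res) = [89.3 × 902 × 2342] / [1925 × 100.948] = 970.769 s⁻²
γ̇_max = sqrt(970.769) = 31.1572 s⁻¹
N_max = γ̇_max h / (πD) = 31.1572·0.00565/(π·0.0641) = 0.874175 rev/s → ×60 = 52.4505 rpm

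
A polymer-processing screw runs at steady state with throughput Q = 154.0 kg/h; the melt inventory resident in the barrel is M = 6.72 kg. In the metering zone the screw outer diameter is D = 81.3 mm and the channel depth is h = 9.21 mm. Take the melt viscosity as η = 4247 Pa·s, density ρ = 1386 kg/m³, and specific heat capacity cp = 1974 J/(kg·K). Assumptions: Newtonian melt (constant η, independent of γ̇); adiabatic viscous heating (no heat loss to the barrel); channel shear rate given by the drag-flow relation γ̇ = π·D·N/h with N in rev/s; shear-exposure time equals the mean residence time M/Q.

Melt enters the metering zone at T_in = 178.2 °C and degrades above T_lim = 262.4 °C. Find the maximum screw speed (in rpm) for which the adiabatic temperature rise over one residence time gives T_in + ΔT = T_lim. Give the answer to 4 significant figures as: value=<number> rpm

Throughput in SI: Q_s = 154.0 kg/h ÷ 3600 s/h = 0.0427778 kg/s
t_res = M / Q_s = 6.72 / 0.0427778 = 157.091 s
Convert to metres: D = 0.0813 m, h = 0.00921 m
ΔT_a = T_lim − T_in = 262.4 − 178.2 = 84.2 K
γ̇_max² = ΔT_a·ρ·cp/(η·t_res) = 84.2·1386·1974/(4247·157.091) = 345.294 s⁻²
γ̇_max = √345.294 = 18.5821 s⁻¹
N_max = γ̇_max·h / (π·D) = 18.5821 · 0.00921 / (π · 0.0813) = 0.67006 rev/s = 40.2036 rpm

value=40.20 rpm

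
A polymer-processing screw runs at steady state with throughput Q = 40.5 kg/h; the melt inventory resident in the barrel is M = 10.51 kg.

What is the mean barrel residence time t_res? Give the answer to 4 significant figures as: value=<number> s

value=934.2 s

Throughput in SI: Q_s = 40.5 kg/h ÷ 3600 s/h = 0.01125 kg/s
t_res = M / Q_s = 10.51 ÷ 0.01125 = 934.222 s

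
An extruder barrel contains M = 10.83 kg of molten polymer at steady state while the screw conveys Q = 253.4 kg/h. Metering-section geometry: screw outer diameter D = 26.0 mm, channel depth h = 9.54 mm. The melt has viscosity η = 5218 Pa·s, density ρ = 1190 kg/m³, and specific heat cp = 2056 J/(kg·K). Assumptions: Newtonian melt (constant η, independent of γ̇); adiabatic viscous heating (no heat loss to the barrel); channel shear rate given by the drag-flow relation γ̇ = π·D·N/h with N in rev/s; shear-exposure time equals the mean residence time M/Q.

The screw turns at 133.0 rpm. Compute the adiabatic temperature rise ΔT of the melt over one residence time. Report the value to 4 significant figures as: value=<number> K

value=118.2 K

Q_s = Q / 3600 = 253.4 / 3600 = 0.0703889 kg/s
Mean residence time: t_res = M/Q_s = 10.83 kg / 0.0703889 kg/s = 153.86 s
Convert to SI: D = 0.026 m, h = 0.00954 m, N = 133.0/60 = 2.21667 rev/s
Shear rate: γ̇ = πDN/h = π·0.026·2.21667/0.00954 = 18.9791 s⁻¹
ΔT = η·γ̇²·t_res/(ρ·cp) = [5218 × 18.9791² × 153.86] / [1190 × 2056] = 118.198 K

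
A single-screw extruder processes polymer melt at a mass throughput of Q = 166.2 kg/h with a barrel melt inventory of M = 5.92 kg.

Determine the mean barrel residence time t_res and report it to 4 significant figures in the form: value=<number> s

value=128.2 s

Q_s = Q / 3600 = 166.2 / 3600 = 0.0461667 kg/s
t_res = M / Q_s = 5.92 ÷ 0.0461667 = 128.231 s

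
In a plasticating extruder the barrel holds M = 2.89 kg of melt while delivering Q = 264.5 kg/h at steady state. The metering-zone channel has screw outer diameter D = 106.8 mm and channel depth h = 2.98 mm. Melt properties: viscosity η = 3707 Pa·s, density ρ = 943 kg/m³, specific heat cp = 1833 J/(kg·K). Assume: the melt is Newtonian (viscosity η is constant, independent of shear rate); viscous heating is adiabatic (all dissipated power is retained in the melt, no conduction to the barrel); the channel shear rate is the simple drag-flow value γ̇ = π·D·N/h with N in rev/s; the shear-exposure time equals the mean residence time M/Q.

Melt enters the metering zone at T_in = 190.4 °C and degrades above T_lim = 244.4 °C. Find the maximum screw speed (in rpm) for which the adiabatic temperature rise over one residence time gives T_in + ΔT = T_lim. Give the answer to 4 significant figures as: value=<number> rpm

Convert throughput: Q = 264.5 kg/h = 264.5/3600 = 0.0734722 kg/s
t_res = M / Q_s = 2.89 / 0.0734722 = 39.3346 s
Geometry in SI: D = 106.8 mm → 0.1068 m, h = 2.98 mm → 0.00298 m
ΔT_a = T_lim − T_in = 244.4 °C − 190.4 °C = 54 K
Invert ΔT = ηγ̇²t_res/(ρcp) for γ̇: γ̇_max² = ΔT_a ρ cp / (η t_res) = 54·943·1833 / (3707·39.3346) = 640.134 s⁻²
γ̇_max = √640.134 = 25.3009 s⁻¹
N_max = γ̇_max h / (πD) = 25.3009·0.00298/(π·0.1068) = 0.224714 rev/s → ×60 = 13.4829 rpm

value=13.48 rpm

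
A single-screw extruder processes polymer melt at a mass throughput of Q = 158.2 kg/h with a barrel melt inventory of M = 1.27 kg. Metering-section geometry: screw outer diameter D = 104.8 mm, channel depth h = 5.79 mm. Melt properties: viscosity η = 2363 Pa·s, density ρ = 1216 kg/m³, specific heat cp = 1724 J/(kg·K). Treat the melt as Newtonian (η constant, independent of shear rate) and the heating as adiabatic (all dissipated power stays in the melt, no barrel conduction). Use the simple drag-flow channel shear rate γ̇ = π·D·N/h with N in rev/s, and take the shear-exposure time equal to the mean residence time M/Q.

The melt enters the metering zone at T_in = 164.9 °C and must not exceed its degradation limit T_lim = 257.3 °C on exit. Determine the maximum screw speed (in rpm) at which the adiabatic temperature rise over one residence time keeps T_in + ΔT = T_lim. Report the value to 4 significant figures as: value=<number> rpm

value=56.20 rpm

Q_s = Q / 3600 = 158.2 / 3600 = 0.0439444 kg/s
t_res = M / Q_s = 1.27 ÷ 0.0439444 = 28.9001 s
D = 104.8 mm = 0.1048 m;  h = 5.79 mm = 0.00579 m
Allowable rise: ΔT_a = T_lim − T_in = 257.3 − 164.9 = 92.4 K
γ̇_max² = ΔT_a·ρ·cp/(η·t_res) = 92.4·1216·1724/(2363·28.9001) = 2836.48 s⁻²
γ̇_max = sqrt(2836.48) = 53.2586 s⁻¹
N_max = γ̇_max h / (πD) = 53.2586·0.00579/(π·0.1048) = 0.936606 rev/s → ×60 = 56.1964 rpm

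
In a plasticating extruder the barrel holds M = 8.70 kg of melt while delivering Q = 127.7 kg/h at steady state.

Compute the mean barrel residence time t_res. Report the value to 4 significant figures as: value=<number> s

value=245.3 s

Q_s = Q / 3600 = 127.7 / 3600 = 0.0354722 kg/s
t_res = M / Q_s = 8.70 / 0.0354722 = 245.262 s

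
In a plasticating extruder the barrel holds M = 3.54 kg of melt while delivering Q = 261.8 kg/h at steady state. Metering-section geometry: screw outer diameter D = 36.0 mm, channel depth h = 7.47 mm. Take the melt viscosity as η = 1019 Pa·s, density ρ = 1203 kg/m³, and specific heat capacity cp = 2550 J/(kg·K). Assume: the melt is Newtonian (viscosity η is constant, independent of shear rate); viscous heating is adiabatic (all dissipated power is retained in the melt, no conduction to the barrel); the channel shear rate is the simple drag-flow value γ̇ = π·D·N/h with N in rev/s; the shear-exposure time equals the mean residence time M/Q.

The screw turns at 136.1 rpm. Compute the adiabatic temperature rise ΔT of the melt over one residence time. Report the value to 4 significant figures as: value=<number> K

Q_s = Q / 3600 = 261.8 / 3600 = 0.0727222 kg/s
Mean residence time: t_res = M/Q_s = 3.54 kg / 0.0727222 kg/s = 48.6784 s
Geometry in metres: D = 36.0 mm → 0.036 m, h = 7.47 mm → 0.00747 m; screw speed N = 136.1 rpm = 2.26833 rev/s
Shear rate: γ̇ = πDN/h = π·0.036·2.26833/0.00747 = 34.343 s⁻¹
Adiabatic rise: ΔT = η γ̇² t_res / (ρ cp) = 1019·(34.343)²·48.6784 / (1203·2550) = 19.0714 K

value=19.07 K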